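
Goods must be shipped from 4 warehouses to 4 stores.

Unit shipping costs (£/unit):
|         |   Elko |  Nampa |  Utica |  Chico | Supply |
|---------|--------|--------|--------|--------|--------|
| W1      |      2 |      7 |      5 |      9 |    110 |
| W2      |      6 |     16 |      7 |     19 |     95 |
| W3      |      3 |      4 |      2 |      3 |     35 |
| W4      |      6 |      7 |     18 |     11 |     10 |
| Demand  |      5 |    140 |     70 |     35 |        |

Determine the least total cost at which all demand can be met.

A cheapest plan:
  W1→Nampa: 110 × £7 = £770
  W2→Elko: 5 × £6 = £30
  W2→Nampa: 20 × £16 = £320
  W2→Utica: 70 × £7 = £490
  W3→Chico: 35 × £3 = £105
  W4→Nampa: 10 × £7 = £70
Total = 770 + 30 + 320 + 490 + 105 + 70 = £1785.
(Supply check: W1 ships 110; W2 ships 95; W3 ships 35; W4 ships 10.)

1785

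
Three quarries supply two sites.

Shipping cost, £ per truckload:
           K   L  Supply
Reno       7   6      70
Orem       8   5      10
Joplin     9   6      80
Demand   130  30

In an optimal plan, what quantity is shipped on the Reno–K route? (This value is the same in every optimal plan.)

Optimal shipments:
  Reno–K: 70 × £7 = £490
  Orem–K: 10 × £8 = £80
  Joplin–K: 50 × £9 = £450
  Joplin–L: 30 × £6 = £180
Total cost = £1200.
So Reno→K carries 70 truckloads.

70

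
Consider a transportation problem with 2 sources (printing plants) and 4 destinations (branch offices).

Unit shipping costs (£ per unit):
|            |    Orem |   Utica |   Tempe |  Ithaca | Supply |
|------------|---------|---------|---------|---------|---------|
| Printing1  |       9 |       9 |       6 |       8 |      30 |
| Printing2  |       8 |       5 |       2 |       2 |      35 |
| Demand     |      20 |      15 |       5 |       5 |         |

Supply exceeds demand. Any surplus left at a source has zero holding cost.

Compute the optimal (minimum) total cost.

An optimal shipping plan:
  Printing1→Orem: 10 × £9 = £90
  Printing2→Orem: 10 × £8 = £80
  Printing2→Utica: 15 × £5 = £75
  Printing2→Tempe: 5 × £2 = £10
  Printing2→Ithaca: 5 × £2 = £10
Total = 90 + 80 + 75 + 10 + 10 = £265.

265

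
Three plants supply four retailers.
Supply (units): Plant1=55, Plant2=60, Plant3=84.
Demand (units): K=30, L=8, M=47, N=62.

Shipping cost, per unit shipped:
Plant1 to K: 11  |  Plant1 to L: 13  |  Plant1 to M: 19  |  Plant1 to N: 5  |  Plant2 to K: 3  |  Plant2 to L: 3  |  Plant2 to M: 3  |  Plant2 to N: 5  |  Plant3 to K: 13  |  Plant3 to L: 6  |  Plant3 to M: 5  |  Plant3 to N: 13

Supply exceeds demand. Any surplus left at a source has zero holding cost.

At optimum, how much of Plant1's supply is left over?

0

Minimum-cost shipments:
  Plant1–N: 55 units
  Plant2–K: 30 units
  Plant2–L: 8 units
  Plant2–M: 15 units
  Plant2–N: 7 units
  Plant3–M: 32 units
Total cost = 629.
Plant1 ships 55 of its 55, leaving 0.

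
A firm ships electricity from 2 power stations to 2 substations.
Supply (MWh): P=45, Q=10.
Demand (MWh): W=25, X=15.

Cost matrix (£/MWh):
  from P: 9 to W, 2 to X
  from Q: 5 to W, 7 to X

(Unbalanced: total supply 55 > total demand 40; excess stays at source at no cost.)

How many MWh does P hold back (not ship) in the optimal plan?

Minimum-cost shipments:
  P–W: 15 MWh
  P–X: 15 MWh
  Q–W: 10 MWh
Total cost = £215.
P ships 30 of its 45, leaving 15.

15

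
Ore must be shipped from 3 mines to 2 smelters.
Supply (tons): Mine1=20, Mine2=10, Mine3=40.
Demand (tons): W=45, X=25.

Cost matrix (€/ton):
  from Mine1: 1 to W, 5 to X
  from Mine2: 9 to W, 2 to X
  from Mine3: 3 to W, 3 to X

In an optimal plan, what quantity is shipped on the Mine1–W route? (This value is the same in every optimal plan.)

20

The minimum-cost plan:
  Mine1->W: 20 × €1 = €20
  Mine2->X: 10 × €2 = €20
  Mine3->W: 25 × €3 = €75
  Mine3->X: 15 × €3 = €45
Total cost = €160.
So Mine1→W carries 20 tons.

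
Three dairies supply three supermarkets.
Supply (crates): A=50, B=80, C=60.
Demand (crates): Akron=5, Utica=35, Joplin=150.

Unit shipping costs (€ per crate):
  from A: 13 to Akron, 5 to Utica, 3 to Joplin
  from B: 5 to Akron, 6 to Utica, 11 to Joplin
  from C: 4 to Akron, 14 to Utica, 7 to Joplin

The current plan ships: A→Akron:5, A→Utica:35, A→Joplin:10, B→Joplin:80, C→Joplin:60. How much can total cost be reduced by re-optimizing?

Current plan cost = 5·13 + 35·5 + 10·3 + 80·11 + 60·7 = €1570.
Optimal plan:
  A->Joplin: 50 × €3 = €150
  B->Akron: 5 × €5 = €25
  B->Utica: 35 × €6 = €210
  B->Joplin: 40 × €11 = €440
  C->Joplin: 60 × €7 = €420
Optimal cost = €1245.
Saving = 1570 − 1245 = €325.

325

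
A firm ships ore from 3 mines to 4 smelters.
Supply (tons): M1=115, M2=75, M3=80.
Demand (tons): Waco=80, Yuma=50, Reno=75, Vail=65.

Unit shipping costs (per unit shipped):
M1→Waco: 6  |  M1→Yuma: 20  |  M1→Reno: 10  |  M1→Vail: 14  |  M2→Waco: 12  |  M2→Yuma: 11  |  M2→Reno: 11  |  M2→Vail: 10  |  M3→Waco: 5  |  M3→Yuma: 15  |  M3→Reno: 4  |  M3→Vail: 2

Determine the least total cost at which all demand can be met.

One minimum-cost allocation:
  M1->Waco: 80 × 6 = 480
  M1->Reno: 35 × 10 = 350
  M2->Yuma: 50 × 11 = 550
  M2->Reno: 25 × 11 = 275
  M3->Reno: 15 × 4 = 60
  M3->Vail: 65 × 2 = 130
Total = 480 + 350 + 550 + 275 + 60 + 130 = 1845.

1845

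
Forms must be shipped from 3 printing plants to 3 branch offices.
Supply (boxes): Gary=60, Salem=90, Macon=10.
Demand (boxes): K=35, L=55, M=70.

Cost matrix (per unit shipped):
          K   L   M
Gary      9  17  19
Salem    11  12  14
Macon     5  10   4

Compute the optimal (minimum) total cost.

1980

A cheapest plan:
  Gary to K: 35 × 9 = 315
  Gary to M: 25 × 19 = 475
  Salem to L: 55 × 12 = 660
  Salem to M: 35 × 14 = 490
  Macon to M: 10 × 4 = 40
Total = 315 + 475 + 660 + 490 + 40 = 1980.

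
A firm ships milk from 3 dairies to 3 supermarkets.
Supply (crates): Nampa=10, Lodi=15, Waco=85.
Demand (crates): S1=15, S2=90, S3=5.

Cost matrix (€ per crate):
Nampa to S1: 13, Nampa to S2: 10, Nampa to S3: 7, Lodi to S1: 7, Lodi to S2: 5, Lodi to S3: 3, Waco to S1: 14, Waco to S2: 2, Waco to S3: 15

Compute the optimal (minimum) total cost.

One minimum-cost allocation:
  Nampa→S2: 5 × €10 = €50
  Nampa→S3: 5 × €7 = €35
  Lodi→S1: 15 × €7 = €105
  Waco→S2: 85 × €2 = €170
Total = 50 + 35 + 105 + 170 = €360.
(Supply check: Nampa ships 10; Lodi ships 15; Waco ships 85.)

360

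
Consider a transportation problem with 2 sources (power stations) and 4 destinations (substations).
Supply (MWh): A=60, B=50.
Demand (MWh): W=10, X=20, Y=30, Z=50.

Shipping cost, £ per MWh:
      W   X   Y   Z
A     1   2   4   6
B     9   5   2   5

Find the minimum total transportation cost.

390

One minimum-cost allocation:
  A to W: 10 MWh
  A to X: 20 MWh
  A to Z: 30 MWh
  B to Y: 30 MWh
  B to Z: 20 MWh
Total cost = £390.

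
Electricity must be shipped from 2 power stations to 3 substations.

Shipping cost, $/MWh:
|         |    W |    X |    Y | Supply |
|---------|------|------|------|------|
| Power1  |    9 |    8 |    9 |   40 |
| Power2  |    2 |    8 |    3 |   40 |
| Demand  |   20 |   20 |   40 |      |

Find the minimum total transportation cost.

440

One minimum-cost allocation:
  Power1–X: 20 × $8 = $160
  Power1–Y: 20 × $9 = $180
  Power2–W: 20 × $2 = $40
  Power2–Y: 20 × $3 = $60
Total = 160 + 180 + 40 + 60 = $440.
(Supply check: Power1 ships 40; Power2 ships 40.)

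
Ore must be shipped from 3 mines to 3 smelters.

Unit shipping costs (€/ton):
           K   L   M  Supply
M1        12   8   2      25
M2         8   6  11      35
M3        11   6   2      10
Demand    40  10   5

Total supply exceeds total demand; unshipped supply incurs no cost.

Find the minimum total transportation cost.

410

One minimum-cost allocation:
  M1->K: 5 × €12 = €60
  M1->M: 5 × €2 = €10
  M2->K: 35 × €8 = €280
  M3->L: 10 × €6 = €60
Total = 60 + 10 + 280 + 60 = €410.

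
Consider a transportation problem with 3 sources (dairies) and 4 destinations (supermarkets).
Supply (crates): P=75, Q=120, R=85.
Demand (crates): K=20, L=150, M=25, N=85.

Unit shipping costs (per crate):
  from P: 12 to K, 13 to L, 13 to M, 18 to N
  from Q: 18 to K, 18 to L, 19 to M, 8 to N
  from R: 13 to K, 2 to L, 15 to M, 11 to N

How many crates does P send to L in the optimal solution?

30

Optimal shipments:
  P→K: 20 × 12 = 240
  P→L: 30 × 13 = 390
  P→M: 25 × 13 = 325
  Q→L: 35 × 18 = 630
  Q→N: 85 × 8 = 680
  R→L: 85 × 2 = 170
Total cost = 2435.
So P→L carries 30 crates.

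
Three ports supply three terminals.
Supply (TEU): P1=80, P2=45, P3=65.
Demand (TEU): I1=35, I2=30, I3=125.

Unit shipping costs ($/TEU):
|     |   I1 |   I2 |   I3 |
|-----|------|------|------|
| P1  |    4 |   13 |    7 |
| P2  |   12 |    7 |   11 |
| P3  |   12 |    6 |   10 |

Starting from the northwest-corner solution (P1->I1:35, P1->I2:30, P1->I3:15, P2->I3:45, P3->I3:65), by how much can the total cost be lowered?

300

Current plan cost = 35·4 + 30·13 + 15·7 + 45·11 + 65·10 = $1780.
Optimal plan:
  P1–I1: 35 × $4 = $140
  P1–I3: 45 × $7 = $315
  P2–I3: 45 × $11 = $495
  P3–I2: 30 × $6 = $180
  P3–I3: 35 × $10 = $350
Optimal cost = $1480.
Saving = 1780 − 1480 = $300.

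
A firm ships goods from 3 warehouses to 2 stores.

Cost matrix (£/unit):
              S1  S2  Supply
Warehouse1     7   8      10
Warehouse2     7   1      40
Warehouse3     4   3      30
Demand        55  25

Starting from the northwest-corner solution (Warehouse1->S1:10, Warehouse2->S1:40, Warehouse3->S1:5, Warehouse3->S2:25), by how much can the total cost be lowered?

Current plan cost = 10·7 + 40·7 + 5·4 + 25·3 = £445.
Optimal plan:
  Warehouse1 to S1: 10 × £7 = £70
  Warehouse2 to S1: 15 × £7 = £105
  Warehouse2 to S2: 25 × £1 = £25
  Warehouse3 to S1: 30 × £4 = £120
Optimal cost = £320.
Saving = 445 − 320 = £125.

125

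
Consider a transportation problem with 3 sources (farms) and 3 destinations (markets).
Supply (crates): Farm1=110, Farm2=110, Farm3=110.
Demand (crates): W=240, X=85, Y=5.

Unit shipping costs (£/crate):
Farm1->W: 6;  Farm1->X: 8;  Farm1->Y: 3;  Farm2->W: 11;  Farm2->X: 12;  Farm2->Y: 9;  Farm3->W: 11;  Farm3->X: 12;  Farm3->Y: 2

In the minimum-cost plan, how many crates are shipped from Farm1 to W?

110

Solving gives:
  Farm1–W: 110 × £6 = £660
  Farm2–W: 110 × £11 = £1210
  Farm3–W: 20 × £11 = £220
  Farm3–X: 85 × £12 = £1020
  Farm3–Y: 5 × £2 = £10
Total cost = £3120.
So Farm1→W carries 110 crates.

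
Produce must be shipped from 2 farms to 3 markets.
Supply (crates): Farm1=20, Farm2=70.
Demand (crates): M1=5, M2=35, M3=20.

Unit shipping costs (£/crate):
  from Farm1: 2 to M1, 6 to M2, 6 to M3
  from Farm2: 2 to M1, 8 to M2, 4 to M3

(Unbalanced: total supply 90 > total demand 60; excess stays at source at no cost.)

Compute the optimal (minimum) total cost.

A cheapest plan:
  Farm1->M2: 20 crates
  Farm2->M1: 5 crates
  Farm2->M2: 15 crates
  Farm2->M3: 20 crates
Total cost = £330.
(Supply check: Farm1 ships 20; Farm2 ships 40.)

330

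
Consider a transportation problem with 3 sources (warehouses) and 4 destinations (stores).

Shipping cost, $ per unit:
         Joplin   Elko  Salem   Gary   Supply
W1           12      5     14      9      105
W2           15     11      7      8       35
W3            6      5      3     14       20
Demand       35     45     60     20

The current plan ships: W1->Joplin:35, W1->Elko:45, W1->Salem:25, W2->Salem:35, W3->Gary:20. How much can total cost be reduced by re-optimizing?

Current plan cost = 35·12 + 45·5 + 25·14 + 35·7 + 20·14 = $1520.
Optimal plan:
  W1->Joplin: 35 units
  W1->Elko: 45 units
  W1->Salem: 5 units
  W1->Gary: 20 units
  W2->Salem: 35 units
  W3->Salem: 20 units
Optimal cost = $1200.
Saving = 1520 − 1200 = $320.

320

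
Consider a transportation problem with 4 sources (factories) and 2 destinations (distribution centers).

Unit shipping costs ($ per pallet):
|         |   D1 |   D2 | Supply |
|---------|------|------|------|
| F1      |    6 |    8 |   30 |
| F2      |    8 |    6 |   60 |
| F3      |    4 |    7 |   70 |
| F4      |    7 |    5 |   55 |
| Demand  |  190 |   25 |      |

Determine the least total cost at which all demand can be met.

1275

An optimal shipping plan:
  F1 to D1: 30 × $6 = $180
  F2 to D1: 60 × $8 = $480
  F3 to D1: 70 × $4 = $280
  F4 to D1: 30 × $7 = $210
  F4 to D2: 25 × $5 = $125
Total = 180 + 480 + 280 + 210 + 125 = $1275.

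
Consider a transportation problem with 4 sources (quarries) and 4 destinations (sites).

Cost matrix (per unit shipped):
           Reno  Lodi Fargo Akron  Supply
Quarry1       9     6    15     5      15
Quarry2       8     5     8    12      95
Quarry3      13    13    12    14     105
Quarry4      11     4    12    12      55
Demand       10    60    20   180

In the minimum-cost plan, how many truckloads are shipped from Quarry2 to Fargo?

Solving gives:
  Quarry1–Akron: 15 truckloads
  Quarry2–Reno: 10 truckloads
  Quarry2–Lodi: 5 truckloads
  Quarry2–Fargo: 20 truckloads
  Quarry2–Akron: 60 truckloads
  Quarry3–Akron: 105 truckloads
  Quarry4–Lodi: 55 truckloads
Total cost = 2750.
So Quarry2→Fargo carries 20 truckloads.

20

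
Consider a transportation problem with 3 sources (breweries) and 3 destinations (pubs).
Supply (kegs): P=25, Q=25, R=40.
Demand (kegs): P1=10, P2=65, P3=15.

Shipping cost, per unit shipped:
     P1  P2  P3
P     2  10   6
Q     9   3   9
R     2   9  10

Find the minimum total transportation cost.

An optimal shipping plan:
  P->P1: 10 × 2 = 20
  P->P3: 15 × 6 = 90
  Q->P2: 25 × 3 = 75
  R->P2: 40 × 9 = 360
Total = 20 + 90 + 75 + 360 = 545.
(Supply check: P ships 25; Q ships 25; R ships 40.)

545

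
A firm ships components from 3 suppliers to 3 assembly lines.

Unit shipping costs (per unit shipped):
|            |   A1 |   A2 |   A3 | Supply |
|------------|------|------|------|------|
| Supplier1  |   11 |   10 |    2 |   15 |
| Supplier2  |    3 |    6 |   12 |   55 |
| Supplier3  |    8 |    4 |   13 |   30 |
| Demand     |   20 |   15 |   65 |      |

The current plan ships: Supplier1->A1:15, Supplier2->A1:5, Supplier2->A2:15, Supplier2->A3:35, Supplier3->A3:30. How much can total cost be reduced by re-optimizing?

315

Current plan cost = 15·11 + 5·3 + 15·6 + 35·12 + 30·13 = 1080.
Optimal plan:
  Supplier1→A3: 15 × 2 = 30
  Supplier2→A1: 20 × 3 = 60
  Supplier2→A3: 35 × 12 = 420
  Supplier3→A2: 15 × 4 = 60
  Supplier3→A3: 15 × 13 = 195
Optimal cost = 765.
Saving = 1080 − 765 = 315.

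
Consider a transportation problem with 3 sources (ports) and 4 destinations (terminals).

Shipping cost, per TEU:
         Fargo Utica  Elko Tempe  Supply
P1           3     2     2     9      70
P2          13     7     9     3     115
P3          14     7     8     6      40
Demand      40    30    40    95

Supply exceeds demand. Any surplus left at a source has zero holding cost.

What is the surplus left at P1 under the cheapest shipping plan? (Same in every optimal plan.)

An optimal plan:
  P1–Fargo: 40 × 3 = 120
  P1–Elko: 30 × 2 = 60
  P2–Utica: 20 × 7 = 140
  P2–Tempe: 95 × 3 = 285
  P3–Utica: 10 × 7 = 70
  P3–Elko: 10 × 8 = 80
Total cost = 755.
P1 ships 70 of its 70, leaving 0.

0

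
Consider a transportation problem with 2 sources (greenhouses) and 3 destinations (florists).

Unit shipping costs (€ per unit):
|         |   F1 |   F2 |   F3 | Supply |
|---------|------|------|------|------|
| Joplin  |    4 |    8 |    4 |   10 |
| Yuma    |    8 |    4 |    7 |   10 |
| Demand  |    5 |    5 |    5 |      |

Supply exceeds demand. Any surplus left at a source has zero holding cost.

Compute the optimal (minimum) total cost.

One minimum-cost allocation:
  Joplin to F1: 5 × €4 = €20
  Joplin to F3: 5 × €4 = €20
  Yuma to F2: 5 × €4 = €20
Total = 20 + 20 + 20 = €60.
(Supply check: Joplin ships 10; Yuma ships 5.)

60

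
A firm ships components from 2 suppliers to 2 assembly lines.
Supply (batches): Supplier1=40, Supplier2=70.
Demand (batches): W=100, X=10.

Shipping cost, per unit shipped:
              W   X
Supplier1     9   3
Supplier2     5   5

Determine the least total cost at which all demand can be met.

Optimal allocation:
  Supplier1–W: 30 × 9 = 270
  Supplier1–X: 10 × 3 = 30
  Supplier2–W: 70 × 5 = 350
Total = 270 + 30 + 350 = 650.
(Supply check: Supplier1 ships 40; Supplier2 ships 70.)

650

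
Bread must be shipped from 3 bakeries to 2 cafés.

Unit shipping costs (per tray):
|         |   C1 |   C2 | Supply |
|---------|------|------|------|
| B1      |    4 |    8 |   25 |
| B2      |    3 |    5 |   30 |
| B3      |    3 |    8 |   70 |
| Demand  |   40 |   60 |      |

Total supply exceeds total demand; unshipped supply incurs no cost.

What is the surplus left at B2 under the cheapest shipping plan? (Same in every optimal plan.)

An optimal plan:
  B1–C2: 25 trays
  B2–C2: 30 trays
  B3–C1: 40 trays
  B3–C2: 5 trays
Total cost = 510.
B2 ships 30 of its 30, leaving 0.

0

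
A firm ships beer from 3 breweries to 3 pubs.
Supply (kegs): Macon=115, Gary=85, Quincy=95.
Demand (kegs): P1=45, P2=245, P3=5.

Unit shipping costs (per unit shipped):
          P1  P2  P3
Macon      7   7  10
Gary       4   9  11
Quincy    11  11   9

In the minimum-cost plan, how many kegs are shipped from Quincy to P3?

The minimum-cost plan:
  Macon–P2: 115 × 7 = 805
  Gary–P1: 45 × 4 = 180
  Gary–P2: 40 × 9 = 360
  Quincy–P2: 90 × 11 = 990
  Quincy–P3: 5 × 9 = 45
Total cost = 2380.
So Quincy→P3 carries 5 kegs.

5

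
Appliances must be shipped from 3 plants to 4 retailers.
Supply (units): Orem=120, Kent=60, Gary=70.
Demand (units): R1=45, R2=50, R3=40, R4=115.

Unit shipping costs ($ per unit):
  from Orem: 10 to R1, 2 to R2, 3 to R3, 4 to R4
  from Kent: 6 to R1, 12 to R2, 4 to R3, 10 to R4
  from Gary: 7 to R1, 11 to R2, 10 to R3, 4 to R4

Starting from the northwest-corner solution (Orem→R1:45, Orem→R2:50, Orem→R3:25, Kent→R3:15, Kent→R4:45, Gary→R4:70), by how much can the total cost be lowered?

Current plan cost = 45·10 + 50·2 + 25·3 + 15·4 + 45·10 + 70·4 = $1415.
Optimal plan:
  Orem to R2: 50 × $2 = $100
  Orem to R3: 25 × $3 = $75
  Orem to R4: 45 × $4 = $180
  Kent to R1: 45 × $6 = $270
  Kent to R3: 15 × $4 = $60
  Gary to R4: 70 × $4 = $280
Optimal cost = $965.
Saving = 1415 − 965 = $450.

450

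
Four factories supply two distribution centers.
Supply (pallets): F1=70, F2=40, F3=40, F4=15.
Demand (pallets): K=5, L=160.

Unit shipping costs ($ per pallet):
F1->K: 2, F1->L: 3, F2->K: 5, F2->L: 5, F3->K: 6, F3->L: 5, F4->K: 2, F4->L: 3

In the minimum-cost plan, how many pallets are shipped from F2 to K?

0

Solving gives:
  F1→K: 5 × $2 = $10
  F1→L: 65 × $3 = $195
  F2→L: 40 × $5 = $200
  F3→L: 40 × $5 = $200
  F4→L: 15 × $3 = $45
Total cost = $650.
The route F2→K is not used.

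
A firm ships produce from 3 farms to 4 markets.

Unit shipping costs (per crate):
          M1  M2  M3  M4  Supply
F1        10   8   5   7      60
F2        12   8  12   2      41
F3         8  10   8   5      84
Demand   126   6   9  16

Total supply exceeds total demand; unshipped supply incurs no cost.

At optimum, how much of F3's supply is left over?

0

An optimal plan:
  F1 to M1: 42 crates
  F1 to M3: 9 crates
  F2 to M2: 6 crates
  F2 to M4: 16 crates
  F3 to M1: 84 crates
Total cost = 1217.
F3 ships 84 of its 84, leaving 0.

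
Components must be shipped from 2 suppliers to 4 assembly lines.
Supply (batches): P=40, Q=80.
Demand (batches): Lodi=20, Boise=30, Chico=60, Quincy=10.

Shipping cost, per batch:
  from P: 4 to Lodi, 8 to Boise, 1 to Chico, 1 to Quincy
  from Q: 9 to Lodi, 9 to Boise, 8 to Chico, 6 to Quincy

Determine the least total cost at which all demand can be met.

An optimal shipping plan:
  P–Chico: 40 batches
  Q–Lodi: 20 batches
  Q–Boise: 30 batches
  Q–Chico: 20 batches
  Q–Quincy: 10 batches
Total cost = 710.

710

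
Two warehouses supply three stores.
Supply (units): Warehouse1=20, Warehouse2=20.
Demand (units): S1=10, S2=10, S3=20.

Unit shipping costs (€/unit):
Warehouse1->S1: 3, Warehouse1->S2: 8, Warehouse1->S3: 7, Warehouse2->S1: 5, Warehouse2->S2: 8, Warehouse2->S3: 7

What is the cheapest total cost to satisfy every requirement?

250

Optimal allocation:
  Warehouse1 to S1: 10 × €3 = €30
  Warehouse1 to S2: 10 × €8 = €80
  Warehouse2 to S3: 20 × €7 = €140
Total = 30 + 80 + 140 = €250.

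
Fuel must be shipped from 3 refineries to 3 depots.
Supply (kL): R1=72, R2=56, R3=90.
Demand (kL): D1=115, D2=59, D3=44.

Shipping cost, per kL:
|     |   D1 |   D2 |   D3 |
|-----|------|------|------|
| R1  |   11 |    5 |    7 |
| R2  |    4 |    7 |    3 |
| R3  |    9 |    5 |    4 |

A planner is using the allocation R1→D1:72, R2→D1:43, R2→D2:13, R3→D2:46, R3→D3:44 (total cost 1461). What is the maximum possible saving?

209

Current plan cost = 72·11 + 43·4 + 13·7 + 46·5 + 44·4 = 1461.
Optimal plan:
  R1→D1: 13 kL
  R1→D2: 59 kL
  R2→D1: 56 kL
  R3→D1: 46 kL
  R3→D3: 44 kL
Optimal cost = 1252.
Saving = 1461 − 1252 = 209.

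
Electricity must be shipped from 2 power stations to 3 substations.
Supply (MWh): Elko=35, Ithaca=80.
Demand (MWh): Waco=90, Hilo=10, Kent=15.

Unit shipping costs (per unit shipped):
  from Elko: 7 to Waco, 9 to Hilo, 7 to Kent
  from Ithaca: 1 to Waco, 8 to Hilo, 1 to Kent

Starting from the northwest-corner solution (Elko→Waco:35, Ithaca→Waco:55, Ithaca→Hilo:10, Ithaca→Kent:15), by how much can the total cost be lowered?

50

Current plan cost = 35·7 + 55·1 + 10·8 + 15·1 = 395.
Optimal plan:
  Elko->Waco: 10 × 7 = 70
  Elko->Hilo: 10 × 9 = 90
  Elko->Kent: 15 × 7 = 105
  Ithaca->Waco: 80 × 1 = 80
Optimal cost = 345.
Saving = 395 − 345 = 50.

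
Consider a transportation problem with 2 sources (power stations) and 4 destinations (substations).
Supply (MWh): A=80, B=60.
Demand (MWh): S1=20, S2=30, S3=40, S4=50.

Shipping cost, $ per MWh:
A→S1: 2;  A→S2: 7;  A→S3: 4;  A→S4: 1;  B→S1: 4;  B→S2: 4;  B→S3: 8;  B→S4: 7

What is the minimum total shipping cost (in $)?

450

An optimal shipping plan:
  A to S3: 30 × $4 = $120
  A to S4: 50 × $1 = $50
  B to S1: 20 × $4 = $80
  B to S2: 30 × $4 = $120
  B to S3: 10 × $8 = $80
Total = 120 + 50 + 80 + 120 + 80 = $450.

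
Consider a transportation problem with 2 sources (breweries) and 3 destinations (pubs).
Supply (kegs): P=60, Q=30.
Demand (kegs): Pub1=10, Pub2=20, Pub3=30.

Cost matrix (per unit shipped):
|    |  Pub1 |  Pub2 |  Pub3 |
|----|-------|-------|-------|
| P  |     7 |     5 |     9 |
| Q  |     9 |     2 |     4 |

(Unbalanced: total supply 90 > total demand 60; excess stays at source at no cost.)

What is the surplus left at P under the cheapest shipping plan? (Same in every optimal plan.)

Minimum-cost shipments:
  P to Pub1: 10 kegs
  P to Pub2: 20 kegs
  Q to Pub3: 30 kegs
Total cost = 290.
P ships 30 of its 60, leaving 30.

30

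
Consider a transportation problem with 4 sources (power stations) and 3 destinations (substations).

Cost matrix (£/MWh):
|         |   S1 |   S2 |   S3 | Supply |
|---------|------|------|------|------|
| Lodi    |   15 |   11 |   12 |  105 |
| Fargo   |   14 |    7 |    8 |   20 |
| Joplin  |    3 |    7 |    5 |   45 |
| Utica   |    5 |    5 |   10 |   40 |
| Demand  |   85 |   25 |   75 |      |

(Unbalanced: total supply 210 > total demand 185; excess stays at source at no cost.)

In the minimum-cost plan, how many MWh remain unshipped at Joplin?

Minimum-cost shipments:
  Lodi–S2: 25 × £11 = £275
  Lodi–S3: 55 × £12 = £660
  Fargo–S3: 20 × £8 = £160
  Joplin–S1: 45 × £3 = £135
  Utica–S1: 40 × £5 = £200
Total cost = £1430.
Joplin ships 45 of its 45, leaving 0.

0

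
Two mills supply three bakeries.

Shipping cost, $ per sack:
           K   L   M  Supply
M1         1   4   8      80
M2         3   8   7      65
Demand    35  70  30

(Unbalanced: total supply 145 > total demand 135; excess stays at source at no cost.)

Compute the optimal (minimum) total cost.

An optimal shipping plan:
  M1 to K: 10 sacks
  M1 to L: 70 sacks
  M2 to K: 25 sacks
  M2 to M: 30 sacks
Total cost = $575.
(Supply check: M1 ships 80; M2 ships 55.)

575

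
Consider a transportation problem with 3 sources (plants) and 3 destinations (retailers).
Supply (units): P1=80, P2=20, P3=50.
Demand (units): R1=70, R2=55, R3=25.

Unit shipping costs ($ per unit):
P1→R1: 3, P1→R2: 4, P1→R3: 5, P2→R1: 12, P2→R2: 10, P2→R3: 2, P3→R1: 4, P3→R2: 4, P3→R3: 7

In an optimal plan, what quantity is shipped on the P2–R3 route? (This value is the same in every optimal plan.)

Optimal shipments:
  P1→R1: 70 × $3 = $210
  P1→R2: 5 × $4 = $20
  P1→R3: 5 × $5 = $25
  P2→R3: 20 × $2 = $40
  P3→R2: 50 × $4 = $200
Total cost = $495.
So P2→R3 carries 20 units.

20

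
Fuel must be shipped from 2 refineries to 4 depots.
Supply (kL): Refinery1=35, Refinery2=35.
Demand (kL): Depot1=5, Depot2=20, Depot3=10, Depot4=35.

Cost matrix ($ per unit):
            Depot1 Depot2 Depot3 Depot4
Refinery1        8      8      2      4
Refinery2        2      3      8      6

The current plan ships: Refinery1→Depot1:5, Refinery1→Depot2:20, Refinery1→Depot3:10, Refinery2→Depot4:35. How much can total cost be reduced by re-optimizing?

Current plan cost = 5·8 + 20·8 + 10·2 + 35·6 = $430.
Optimal plan:
  Refinery1->Depot3: 10 × $2 = $20
  Refinery1->Depot4: 25 × $4 = $100
  Refinery2->Depot1: 5 × $2 = $10
  Refinery2->Depot2: 20 × $3 = $60
  Refinery2->Depot4: 10 × $6 = $60
Optimal cost = $250.
Saving = 430 − 250 = $180.

180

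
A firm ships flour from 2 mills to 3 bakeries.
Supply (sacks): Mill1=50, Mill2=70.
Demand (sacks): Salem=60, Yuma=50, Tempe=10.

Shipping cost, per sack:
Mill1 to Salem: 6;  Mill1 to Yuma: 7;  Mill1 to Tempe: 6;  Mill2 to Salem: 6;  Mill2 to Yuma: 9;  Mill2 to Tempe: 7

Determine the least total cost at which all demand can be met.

780

Optimal allocation:
  Mill1 to Yuma: 50 sacks
  Mill2 to Salem: 60 sacks
  Mill2 to Tempe: 10 sacks
Total cost = 780.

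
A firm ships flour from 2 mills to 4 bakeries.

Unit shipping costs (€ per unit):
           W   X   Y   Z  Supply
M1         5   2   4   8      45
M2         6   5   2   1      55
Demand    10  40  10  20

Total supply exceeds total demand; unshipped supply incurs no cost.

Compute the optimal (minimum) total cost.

175

One minimum-cost allocation:
  M1→W: 5 sacks
  M1→X: 40 sacks
  M2→W: 5 sacks
  M2→Y: 10 sacks
  M2→Z: 20 sacks
Total cost = €175.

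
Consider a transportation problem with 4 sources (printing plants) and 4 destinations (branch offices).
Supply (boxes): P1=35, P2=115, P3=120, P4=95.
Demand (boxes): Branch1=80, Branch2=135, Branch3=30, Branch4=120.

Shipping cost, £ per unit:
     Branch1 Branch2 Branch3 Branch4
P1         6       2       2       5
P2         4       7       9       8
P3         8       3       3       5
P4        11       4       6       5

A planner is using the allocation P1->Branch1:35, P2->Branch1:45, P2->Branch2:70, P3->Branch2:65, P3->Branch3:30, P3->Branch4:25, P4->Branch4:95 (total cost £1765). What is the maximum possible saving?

270

Current plan cost = 35·6 + 45·4 + 70·7 + 65·3 + 30·3 + 25·5 + 95·5 = £1765.
Optimal plan:
  P1→Branch2: 35 × £2 = £70
  P2→Branch1: 80 × £4 = £320
  P2→Branch4: 35 × £8 = £280
  P3→Branch2: 90 × £3 = £270
  P3→Branch3: 30 × £3 = £90
  P4→Branch2: 10 × £4 = £40
  P4→Branch4: 85 × £5 = £425
Optimal cost = £1495.
Saving = 1765 − 1495 = £270.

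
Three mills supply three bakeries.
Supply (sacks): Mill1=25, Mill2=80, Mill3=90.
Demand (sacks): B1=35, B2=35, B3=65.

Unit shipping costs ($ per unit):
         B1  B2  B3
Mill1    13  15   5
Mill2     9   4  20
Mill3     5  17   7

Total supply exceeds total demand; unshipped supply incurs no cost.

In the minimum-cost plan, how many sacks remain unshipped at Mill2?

45

An optimal plan:
  Mill1–B3: 25 sacks
  Mill2–B2: 35 sacks
  Mill3–B1: 35 sacks
  Mill3–B3: 40 sacks
Total cost = $720.
Mill2 ships 35 of its 80, leaving 45.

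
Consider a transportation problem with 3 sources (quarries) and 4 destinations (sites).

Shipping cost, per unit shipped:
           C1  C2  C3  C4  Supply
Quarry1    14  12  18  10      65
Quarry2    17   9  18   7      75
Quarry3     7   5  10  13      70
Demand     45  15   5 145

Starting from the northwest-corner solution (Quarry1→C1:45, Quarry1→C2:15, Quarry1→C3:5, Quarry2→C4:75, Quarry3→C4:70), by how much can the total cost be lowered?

Current plan cost = 45·14 + 15·12 + 5·18 + 75·7 + 70·13 = 2335.
Optimal plan:
  Quarry1->C4: 65 truckloads
  Quarry2->C4: 75 truckloads
  Quarry3->C1: 45 truckloads
  Quarry3->C2: 15 truckloads
  Quarry3->C3: 5 truckloads
  Quarry3->C4: 5 truckloads
Optimal cost = 1680.
Saving = 2335 − 1680 = 655.

655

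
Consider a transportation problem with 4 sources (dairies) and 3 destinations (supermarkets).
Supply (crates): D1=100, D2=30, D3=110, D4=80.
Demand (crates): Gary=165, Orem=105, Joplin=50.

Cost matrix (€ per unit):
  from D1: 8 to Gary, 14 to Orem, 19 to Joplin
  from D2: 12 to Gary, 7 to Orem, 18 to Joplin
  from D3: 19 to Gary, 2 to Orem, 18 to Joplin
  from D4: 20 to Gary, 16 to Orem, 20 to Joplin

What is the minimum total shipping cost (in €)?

3060

A cheapest plan:
  D1 to Gary: 100 × €8 = €800
  D2 to Gary: 30 × €12 = €360
  D3 to Orem: 105 × €2 = €210
  D3 to Joplin: 5 × €18 = €90
  D4 to Gary: 35 × €20 = €700
  D4 to Joplin: 45 × €20 = €900
Total = 800 + 360 + 210 + 90 + 700 + 900 = €3060.
(Supply check: D1 ships 100; D2 ships 30; D3 ships 110; D4 ships 80.)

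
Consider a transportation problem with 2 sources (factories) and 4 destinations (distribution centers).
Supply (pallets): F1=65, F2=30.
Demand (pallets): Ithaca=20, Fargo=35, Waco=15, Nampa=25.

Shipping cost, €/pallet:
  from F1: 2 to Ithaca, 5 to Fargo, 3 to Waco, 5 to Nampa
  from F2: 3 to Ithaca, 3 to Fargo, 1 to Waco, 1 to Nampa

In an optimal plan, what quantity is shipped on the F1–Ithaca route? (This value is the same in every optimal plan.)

20

Optimal shipments:
  F1->Ithaca: 20 × €2 = €40
  F1->Fargo: 30 × €5 = €150
  F1->Waco: 15 × €3 = €45
  F2->Fargo: 5 × €3 = €15
  F2->Nampa: 25 × €1 = €25
Total cost = €275.
So F1→Ithaca carries 20 pallets.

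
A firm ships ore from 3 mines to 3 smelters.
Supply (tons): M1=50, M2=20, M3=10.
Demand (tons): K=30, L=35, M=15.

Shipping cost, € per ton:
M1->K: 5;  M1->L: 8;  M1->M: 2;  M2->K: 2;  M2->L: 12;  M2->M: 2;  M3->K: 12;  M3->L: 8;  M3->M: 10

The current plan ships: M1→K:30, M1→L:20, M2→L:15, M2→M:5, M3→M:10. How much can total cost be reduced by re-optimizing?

200

Current plan cost = 30·5 + 20·8 + 15·12 + 5·2 + 10·10 = €600.
Optimal plan:
  M1->K: 10 × €5 = €50
  M1->L: 25 × €8 = €200
  M1->M: 15 × €2 = €30
  M2->K: 20 × €2 = €40
  M3->L: 10 × €8 = €80
Optimal cost = €400.
Saving = 600 − 400 = €200.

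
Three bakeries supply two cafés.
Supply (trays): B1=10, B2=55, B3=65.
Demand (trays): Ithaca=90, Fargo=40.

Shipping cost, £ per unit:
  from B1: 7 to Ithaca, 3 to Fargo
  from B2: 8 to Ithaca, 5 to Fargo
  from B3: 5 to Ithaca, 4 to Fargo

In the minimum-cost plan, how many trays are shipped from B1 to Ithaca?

0

Optimal shipments:
  B1 to Fargo: 10 × £3 = £30
  B2 to Ithaca: 25 × £8 = £200
  B2 to Fargo: 30 × £5 = £150
  B3 to Ithaca: 65 × £5 = £325
Total cost = £705.
The route B1→Ithaca is not used.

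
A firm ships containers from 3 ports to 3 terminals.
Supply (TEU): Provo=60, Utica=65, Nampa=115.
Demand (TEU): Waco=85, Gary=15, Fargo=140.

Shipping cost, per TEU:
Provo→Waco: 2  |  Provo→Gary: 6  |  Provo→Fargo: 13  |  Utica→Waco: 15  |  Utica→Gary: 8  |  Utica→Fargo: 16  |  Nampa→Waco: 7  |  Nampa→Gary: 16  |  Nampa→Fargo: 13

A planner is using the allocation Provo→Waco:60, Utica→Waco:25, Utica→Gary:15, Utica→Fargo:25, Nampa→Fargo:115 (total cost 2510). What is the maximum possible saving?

Current plan cost = 60·2 + 25·15 + 15·8 + 25·16 + 115·13 = 2510.
Optimal plan:
  Provo to Waco: 60 × 2 = 120
  Utica to Gary: 15 × 8 = 120
  Utica to Fargo: 50 × 16 = 800
  Nampa to Waco: 25 × 7 = 175
  Nampa to Fargo: 90 × 13 = 1170
Optimal cost = 2385.
Saving = 2510 − 2385 = 125.

125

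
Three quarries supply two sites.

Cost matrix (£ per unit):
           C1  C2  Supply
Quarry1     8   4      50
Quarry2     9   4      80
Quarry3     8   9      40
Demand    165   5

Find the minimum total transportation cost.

1415

One minimum-cost allocation:
  Quarry1->C1: 50 × £8 = £400
  Quarry2->C1: 75 × £9 = £675
  Quarry2->C2: 5 × £4 = £20
  Quarry3->C1: 40 × £8 = £320
Total = 400 + 675 + 20 + 320 = £1415.
(Supply check: Quarry1 ships 50; Quarry2 ships 80; Quarry3 ships 40.)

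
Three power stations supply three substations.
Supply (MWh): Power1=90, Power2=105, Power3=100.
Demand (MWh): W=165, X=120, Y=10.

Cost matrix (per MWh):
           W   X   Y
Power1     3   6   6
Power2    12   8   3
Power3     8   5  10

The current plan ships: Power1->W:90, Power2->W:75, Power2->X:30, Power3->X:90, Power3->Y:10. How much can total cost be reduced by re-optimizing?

Current plan cost = 90·3 + 75·12 + 30·8 + 90·5 + 10·10 = 1960.
Optimal plan:
  Power1–W: 90 × 3 = 270
  Power2–X: 95 × 8 = 760
  Power2–Y: 10 × 3 = 30
  Power3–W: 75 × 8 = 600
  Power3–X: 25 × 5 = 125
Optimal cost = 1785.
Saving = 1960 − 1785 = 175.

175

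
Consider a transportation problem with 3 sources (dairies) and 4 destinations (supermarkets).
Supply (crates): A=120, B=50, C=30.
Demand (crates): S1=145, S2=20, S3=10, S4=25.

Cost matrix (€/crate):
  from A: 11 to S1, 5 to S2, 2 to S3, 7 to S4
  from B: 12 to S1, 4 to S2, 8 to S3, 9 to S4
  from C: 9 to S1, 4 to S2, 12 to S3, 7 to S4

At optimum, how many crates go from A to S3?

10

Optimal shipments:
  A to S1: 85 × €11 = €935
  A to S3: 10 × €2 = €20
  A to S4: 25 × €7 = €175
  B to S1: 30 × €12 = €360
  B to S2: 20 × €4 = €80
  C to S1: 30 × €9 = €270
Total cost = €1840.
So A→S3 carries 10 crates.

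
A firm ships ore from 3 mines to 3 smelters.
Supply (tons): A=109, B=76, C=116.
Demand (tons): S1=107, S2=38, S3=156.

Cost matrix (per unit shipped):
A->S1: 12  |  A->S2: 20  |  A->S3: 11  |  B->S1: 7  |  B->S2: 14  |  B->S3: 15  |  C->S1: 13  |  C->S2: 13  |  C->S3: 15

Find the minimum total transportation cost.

An optimal shipping plan:
  A->S3: 109 tons
  B->S1: 76 tons
  C->S1: 31 tons
  C->S2: 38 tons
  C->S3: 47 tons
Total cost = 3333.
(Supply check: A ships 109; B ships 76; C ships 116.)

3333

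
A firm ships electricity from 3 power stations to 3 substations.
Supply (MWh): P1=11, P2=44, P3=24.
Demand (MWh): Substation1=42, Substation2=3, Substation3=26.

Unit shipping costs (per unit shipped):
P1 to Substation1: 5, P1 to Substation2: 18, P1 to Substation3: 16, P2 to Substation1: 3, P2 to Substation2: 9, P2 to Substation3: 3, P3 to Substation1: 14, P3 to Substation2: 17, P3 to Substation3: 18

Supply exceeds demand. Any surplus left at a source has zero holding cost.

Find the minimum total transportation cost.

A cheapest plan:
  P1–Substation1: 11 × 5 = 55
  P2–Substation1: 18 × 3 = 54
  P2–Substation3: 26 × 3 = 78
  P3–Substation1: 13 × 14 = 182
  P3–Substation2: 3 × 17 = 51
Total = 55 + 54 + 78 + 182 + 51 = 420.

420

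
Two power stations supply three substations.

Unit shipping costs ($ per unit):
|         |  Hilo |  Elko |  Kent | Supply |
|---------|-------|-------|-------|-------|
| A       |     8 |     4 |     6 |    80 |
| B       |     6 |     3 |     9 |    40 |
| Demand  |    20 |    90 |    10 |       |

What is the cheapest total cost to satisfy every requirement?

One minimum-cost allocation:
  A→Elko: 70 × $4 = $280
  A→Kent: 10 × $6 = $60
  B→Hilo: 20 × $6 = $120
  B→Elko: 20 × $3 = $60
Total = 280 + 60 + 120 + 60 = $520.
(Supply check: A ships 80; B ships 40.)

520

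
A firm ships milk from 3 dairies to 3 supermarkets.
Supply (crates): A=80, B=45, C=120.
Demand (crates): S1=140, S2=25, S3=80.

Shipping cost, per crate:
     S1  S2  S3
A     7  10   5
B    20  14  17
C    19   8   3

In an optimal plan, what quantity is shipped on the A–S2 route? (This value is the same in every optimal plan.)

The minimum-cost plan:
  A to S1: 80 × 7 = 560
  B to S1: 45 × 20 = 900
  C to S1: 15 × 19 = 285
  C to S2: 25 × 8 = 200
  C to S3: 80 × 3 = 240
Total cost = 2185.
The route A→S2 is not used.

0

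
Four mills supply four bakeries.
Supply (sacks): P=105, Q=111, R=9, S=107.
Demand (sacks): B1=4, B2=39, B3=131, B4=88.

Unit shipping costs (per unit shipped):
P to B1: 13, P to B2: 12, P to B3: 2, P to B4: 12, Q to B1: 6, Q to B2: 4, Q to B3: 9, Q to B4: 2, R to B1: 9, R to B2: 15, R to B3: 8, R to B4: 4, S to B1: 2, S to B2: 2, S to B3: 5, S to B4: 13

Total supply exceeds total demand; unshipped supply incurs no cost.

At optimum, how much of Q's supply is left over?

23

Minimum-cost shipments:
  P→B3: 105 sacks
  Q→B4: 88 sacks
  S→B1: 4 sacks
  S→B2: 39 sacks
  S→B3: 26 sacks
Total cost = 602.
Q ships 88 of its 111, leaving 23.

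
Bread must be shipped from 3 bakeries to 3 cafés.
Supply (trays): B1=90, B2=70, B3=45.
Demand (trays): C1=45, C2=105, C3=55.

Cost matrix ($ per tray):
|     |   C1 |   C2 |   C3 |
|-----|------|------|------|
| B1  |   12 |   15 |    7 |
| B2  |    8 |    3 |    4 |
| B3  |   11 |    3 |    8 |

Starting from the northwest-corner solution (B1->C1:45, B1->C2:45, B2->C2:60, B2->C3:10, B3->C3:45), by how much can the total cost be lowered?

Current plan cost = 45·12 + 45·15 + 60·3 + 10·4 + 45·8 = $1795.
Optimal plan:
  B1→C1: 35 × $12 = $420
  B1→C3: 55 × $7 = $385
  B2→C1: 10 × $8 = $80
  B2→C2: 60 × $3 = $180
  B3→C2: 45 × $3 = $135
Optimal cost = $1200.
Saving = 1795 − 1200 = $595.

595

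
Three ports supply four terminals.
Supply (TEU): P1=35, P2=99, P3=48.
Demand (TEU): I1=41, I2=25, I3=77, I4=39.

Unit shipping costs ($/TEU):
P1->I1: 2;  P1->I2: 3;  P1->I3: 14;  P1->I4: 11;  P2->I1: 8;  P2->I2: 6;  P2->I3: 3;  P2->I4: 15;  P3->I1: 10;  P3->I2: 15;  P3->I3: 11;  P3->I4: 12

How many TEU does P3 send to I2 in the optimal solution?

0

Optimal shipments:
  P1→I1: 32 × $2 = $64
  P1→I2: 3 × $3 = $9
  P2→I2: 22 × $6 = $132
  P2→I3: 77 × $3 = $231
  P3→I1: 9 × $10 = $90
  P3→I4: 39 × $12 = $468
Total cost = $994.
The route P3→I2 is not used.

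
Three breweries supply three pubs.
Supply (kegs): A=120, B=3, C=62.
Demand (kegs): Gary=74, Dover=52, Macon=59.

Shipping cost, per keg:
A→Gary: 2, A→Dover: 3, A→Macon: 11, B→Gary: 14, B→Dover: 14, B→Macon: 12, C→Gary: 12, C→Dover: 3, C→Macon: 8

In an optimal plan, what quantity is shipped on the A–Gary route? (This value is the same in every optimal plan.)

74

The minimum-cost plan:
  A->Gary: 74 × 2 = 148
  A->Dover: 46 × 3 = 138
  B->Macon: 3 × 12 = 36
  C->Dover: 6 × 3 = 18
  C->Macon: 56 × 8 = 448
Total cost = 788.
So A→Gary carries 74 kegs.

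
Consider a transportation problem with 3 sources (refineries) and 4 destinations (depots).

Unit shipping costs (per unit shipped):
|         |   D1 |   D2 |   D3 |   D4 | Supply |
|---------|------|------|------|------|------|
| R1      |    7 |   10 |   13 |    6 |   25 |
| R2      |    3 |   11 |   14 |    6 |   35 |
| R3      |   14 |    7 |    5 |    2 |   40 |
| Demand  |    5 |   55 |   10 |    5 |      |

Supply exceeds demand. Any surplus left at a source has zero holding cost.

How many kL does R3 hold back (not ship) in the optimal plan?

0

An optimal plan:
  R1 to D2: 25 × 10 = 250
  R2 to D1: 5 × 3 = 15
  R2 to D2: 5 × 11 = 55
  R3 to D2: 25 × 7 = 175
  R3 to D3: 10 × 5 = 50
  R3 to D4: 5 × 2 = 10
Total cost = 555.
R3 ships 40 of its 40, leaving 0.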